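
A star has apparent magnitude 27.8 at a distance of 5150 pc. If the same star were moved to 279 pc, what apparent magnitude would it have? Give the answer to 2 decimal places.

m ≈ 21.47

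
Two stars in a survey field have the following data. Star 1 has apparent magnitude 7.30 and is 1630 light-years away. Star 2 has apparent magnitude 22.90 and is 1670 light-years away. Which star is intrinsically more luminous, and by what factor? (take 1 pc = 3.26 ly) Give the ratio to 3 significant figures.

Star 1 is more luminous, by a factor of 1.66×10^6.

Star 1: d = 1630 ly / 3.26 = 500.0 pc
Star 1: M = m − 5 log₁₀ d + 5 = 7.30 − 5·2.6990 + 5 = -1.195
Star 2: d = 1670 ly / 3.26 = 512.3 pc
Star 2: M = m − 5 log₁₀ d + 5 = 22.90 − 5·2.7095 + 5 = 14.353
ΔM = M_1 − M_2 = -1.195 − (14.353) = -15.547; smaller M is more luminous → Star 1.
L ratio = 10^(0.4 |ΔM|) = 10^6.219 = 1.656×10^6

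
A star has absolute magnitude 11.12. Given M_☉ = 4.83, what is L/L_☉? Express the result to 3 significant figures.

L/L_☉ ≈ 3.05×10^-3

M − M_☉ = 11.12 − 4.83 = 6.290
L/L_☉ = 10^(−0.4 (M − M_☉)) = 10^-2.516 = 3.048×10^-3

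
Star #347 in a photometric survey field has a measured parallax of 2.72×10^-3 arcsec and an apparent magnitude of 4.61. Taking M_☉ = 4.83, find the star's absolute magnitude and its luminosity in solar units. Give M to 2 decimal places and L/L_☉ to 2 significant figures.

M ≈ -3.22; L/L_☉ ≈ 1700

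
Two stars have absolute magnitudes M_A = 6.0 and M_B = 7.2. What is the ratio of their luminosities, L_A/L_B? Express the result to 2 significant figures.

ΔM = M_A − M_B = -1.2
L_A/L_B = 10^(−0.4 ΔM) = 10^0.480 = 3.020

L_A/L_B ≈ 3.0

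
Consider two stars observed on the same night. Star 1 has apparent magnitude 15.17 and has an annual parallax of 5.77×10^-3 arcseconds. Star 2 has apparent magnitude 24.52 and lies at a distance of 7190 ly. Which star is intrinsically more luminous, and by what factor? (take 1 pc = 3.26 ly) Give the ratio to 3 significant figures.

Star 1 is more luminous, by a factor of 33.9.

Star 1: d = 1/p = 1/5.77×10^-3″ = 173.3 pc
Star 1: M = m − 5 log₁₀ d + 5 = 15.17 − 5·2.2388 + 5 = 8.976
Star 2: d = 7190 ly / 3.26 = 2206 pc
Star 2: M = m − 5 log₁₀ d + 5 = 24.52 − 5·3.3435 + 5 = 12.802
ΔM = M_1 − M_2 = 8.976 − (12.802) = -3.827; smaller M is more luminous → Star 1.
L ratio = 10^(0.4 |ΔM|) = 10^1.531 = 33.93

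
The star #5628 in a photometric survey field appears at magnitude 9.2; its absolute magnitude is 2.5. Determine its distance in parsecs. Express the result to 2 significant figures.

Distance modulus: m − M = 9.2 − (2.5) = 6.700
m − M = 5 log₁₀ d − 5
log₁₀ d = (m − M)/5 + 1 = 2.3400
d = 10^2.3400 = 218.8 pc

d ≈ 220 pc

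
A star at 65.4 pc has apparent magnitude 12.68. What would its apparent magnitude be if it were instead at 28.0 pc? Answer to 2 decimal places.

Flux ∝ 1/d², so Δm = 5 log₁₀(d₂/d₁) = 5 log₁₀(28.0/65.4) = -1.842
m₂ = m₁ + Δm = 12.68 + (-1.842) = 10.838

m ≈ 10.84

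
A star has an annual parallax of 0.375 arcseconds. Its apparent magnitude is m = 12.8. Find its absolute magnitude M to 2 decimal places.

d = 1/p = 1/0.375″ = 2.667 pc
5 log₁₀(d/10 pc) = 5 log₁₀(2.667) − 5 = -2.870
M = m − 5 log₁₀(d/10) = 12.8 + 2.870 = 15.670

M ≈ 15.67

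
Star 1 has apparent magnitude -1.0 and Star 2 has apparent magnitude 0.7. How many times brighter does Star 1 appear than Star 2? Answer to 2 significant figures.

4.8

Magnitude difference = -1.7
Flux ratio = 10^(−0.4 Δm) = 10^(−0.4 × -1.7) = 10^0.680 = 4.786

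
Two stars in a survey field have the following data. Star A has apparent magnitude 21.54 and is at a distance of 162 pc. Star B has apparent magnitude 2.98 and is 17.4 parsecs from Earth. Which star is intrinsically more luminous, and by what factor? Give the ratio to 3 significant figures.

Star B is more luminous, by a factor of 306000.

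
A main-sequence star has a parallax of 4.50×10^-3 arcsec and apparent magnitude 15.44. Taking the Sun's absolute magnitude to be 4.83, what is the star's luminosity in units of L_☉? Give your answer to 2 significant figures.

L/L_☉ ≈ 0.028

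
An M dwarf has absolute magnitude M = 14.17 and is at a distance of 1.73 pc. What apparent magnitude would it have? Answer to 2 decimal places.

m ≈ 10.36

m = M + 5 log₁₀ d − 5 = 14.17 + 5·0.2380 − 5 = 10.360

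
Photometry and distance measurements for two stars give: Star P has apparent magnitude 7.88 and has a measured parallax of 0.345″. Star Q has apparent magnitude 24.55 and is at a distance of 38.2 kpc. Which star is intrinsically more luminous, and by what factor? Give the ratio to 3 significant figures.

Star Q is more luminous, by a factor of 37.3.

Star P: d = 1/p = 1/0.345″ = 2.899 pc
Star P: M = m − 5 log₁₀ d + 5 = 7.88 − 5·0.4622 + 5 = 10.569
Star Q: d = 38.2 kpc = 38200 pc
Star Q: M = m − 5 log₁₀ d + 5 = 24.55 − 5·4.5821 + 5 = 6.640
ΔM = M_P − M_Q = 10.569 − (6.640) = 3.929; smaller M is more luminous → Star Q.
L ratio = 10^(0.4 |ΔM|) = 10^1.572 = 37.30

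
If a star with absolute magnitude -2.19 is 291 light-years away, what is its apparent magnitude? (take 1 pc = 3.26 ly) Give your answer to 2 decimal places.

m ≈ 2.56

d = 291 ly / 3.26 = 89.26 pc
m = M + 5 log₁₀ d − 5 = -2.19 + 5·1.9507 − 5 = 2.563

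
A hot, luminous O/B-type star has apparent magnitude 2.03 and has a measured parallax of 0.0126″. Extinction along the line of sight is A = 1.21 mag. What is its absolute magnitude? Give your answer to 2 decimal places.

M ≈ -3.68

d = 1/p = 1/0.0126″ = 79.37 pc
5 log₁₀(d/10 pc) = 5 log₁₀(79.37) − 5 = 4.498
M = m − 5 log₁₀(d/10) − A = 2.03 − 4.498 − 1.21 = -3.678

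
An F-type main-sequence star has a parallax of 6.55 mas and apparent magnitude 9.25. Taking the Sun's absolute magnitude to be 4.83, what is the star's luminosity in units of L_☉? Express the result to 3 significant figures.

L/L_☉ ≈ 3.98

d = 1/p = 1000/6.55 mas = 152.7 pc
M = m − 5 log₁₀ d + 5 = 9.25 − 5·2.1838 + 5 = 3.331
M − M_☉ = 3.331 − 4.83 = -1.499
L/L_☉ = 10^(−0.4 × -1.499) = 3.977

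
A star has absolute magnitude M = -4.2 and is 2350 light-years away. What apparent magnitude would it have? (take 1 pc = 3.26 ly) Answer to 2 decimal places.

m ≈ 5.09

d = 2350 ly / 3.26 = 720.9 pc
m = M + 5 log₁₀ d − 5 = -4.2 + 5·2.8579 − 5 = 5.089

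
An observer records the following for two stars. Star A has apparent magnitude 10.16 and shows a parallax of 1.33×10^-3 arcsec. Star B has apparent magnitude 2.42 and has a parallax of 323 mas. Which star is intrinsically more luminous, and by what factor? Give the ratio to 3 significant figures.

Star A is more luminous, by a factor of 47.3.

Star A: d = 1/p = 1/1.33×10^-3″ = 751.9 pc
Star A: M = m − 5 log₁₀ d + 5 = 10.16 − 5·2.8761 + 5 = 0.779
Star B: p = 323 mas = 0.323″ → d = 1/p = 3.096 pc
Star B: M = m − 5 log₁₀ d + 5 = 2.42 − 5·0.4908 + 5 = 4.966
ΔM = M_A − M_B = 0.779 − (4.966) = -4.187; smaller M is more luminous → Star A.
L ratio = 10^(0.4 |ΔM|) = 10^1.675 = 47.28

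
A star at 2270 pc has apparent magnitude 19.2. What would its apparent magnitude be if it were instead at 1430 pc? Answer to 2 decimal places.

Flux ∝ 1/d², so Δm = 5 log₁₀(d₂/d₁) = 5 log₁₀(1430/2270) = -1.003
m₂ = m₁ + Δm = 19.2 + (-1.003) = 18.197

m ≈ 18.20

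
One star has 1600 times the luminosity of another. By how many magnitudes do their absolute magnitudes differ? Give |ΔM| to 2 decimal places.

|ΔM| ≈ 8.01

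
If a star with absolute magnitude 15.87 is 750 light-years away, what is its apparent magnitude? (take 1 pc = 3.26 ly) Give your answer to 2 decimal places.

d = 750 ly / 3.26 = 230.1 pc
m = M + 5 log₁₀ d − 5 = 15.87 + 5·2.3618 − 5 = 22.679

m ≈ 22.68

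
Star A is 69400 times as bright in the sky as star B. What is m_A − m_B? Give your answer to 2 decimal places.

Pogson: Δm = −2.5 log₁₀(ratio) = −2.5 log₁₀(69400) = −2.5 × 4.8414 = -12.103
Star A is brighter, so it has the smaller magnitude: the difference is negative.

m_A − m_B ≈ -12.10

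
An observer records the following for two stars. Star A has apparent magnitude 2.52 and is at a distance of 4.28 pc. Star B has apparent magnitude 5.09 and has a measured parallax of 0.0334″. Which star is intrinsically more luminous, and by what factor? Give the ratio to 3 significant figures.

Star B is more luminous, by a factor of 4.59.

Star A: M = m − 5 log₁₀ d + 5 = 2.52 − 5·0.6314 + 5 = 4.363
Star B: d = 1/p = 1/0.0334″ = 29.94 pc
Star B: M = m − 5 log₁₀ d + 5 = 5.09 − 5·1.4763 + 5 = 2.709
ΔM = M_A − M_B = 4.363 − (2.709) = 1.654; smaller M is more luminous → Star B.
L ratio = 10^(0.4 |ΔM|) = 10^0.662 = 4.588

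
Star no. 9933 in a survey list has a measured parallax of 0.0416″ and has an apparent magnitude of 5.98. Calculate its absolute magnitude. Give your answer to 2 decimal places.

d = 1/p = 1/0.0416″ = 24.04 pc
5 log₁₀(d/10 pc) = 5 log₁₀(24.04) − 5 = 1.905
M = m − 5 log₁₀(d/10) = 5.98 − 1.905 = 4.075

M ≈ 4.08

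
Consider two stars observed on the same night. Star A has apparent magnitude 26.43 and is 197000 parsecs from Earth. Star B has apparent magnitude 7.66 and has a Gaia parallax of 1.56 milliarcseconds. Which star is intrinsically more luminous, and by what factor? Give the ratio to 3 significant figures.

Star A: M = m − 5 log₁₀ d + 5 = 26.43 − 5·5.2945 + 5 = 4.958
Star B: p = 1.56 mas = 1.56×10^-3″ → d = 1/p = 641.0 pc
Star B: M = m − 5 log₁₀ d + 5 = 7.66 − 5·2.8069 + 5 = -1.374
ΔM = M_A − M_B = 4.958 − (-1.374) = 6.332; smaller M is more luminous → Star B.
L ratio = 10^(0.4 |ΔM|) = 10^2.533 = 341.1

Star B is more luminous, by a factor of 341.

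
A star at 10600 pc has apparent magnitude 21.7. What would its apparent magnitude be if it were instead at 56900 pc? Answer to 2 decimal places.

Flux ∝ 1/d², so Δm = 5 log₁₀(d₂/d₁) = 5 log₁₀(56900/10600) = 3.649
m₂ = m₁ + Δm = 21.7 + (3.649) = 25.349

m ≈ 25.35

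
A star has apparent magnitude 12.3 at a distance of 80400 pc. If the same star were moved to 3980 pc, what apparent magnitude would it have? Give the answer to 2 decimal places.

m ≈ 5.77

Flux ∝ 1/d², so Δm = 5 log₁₀(d₂/d₁) = 5 log₁₀(3980/80400) = -6.527
m₂ = m₁ + Δm = 12.3 + (-6.527) = 5.773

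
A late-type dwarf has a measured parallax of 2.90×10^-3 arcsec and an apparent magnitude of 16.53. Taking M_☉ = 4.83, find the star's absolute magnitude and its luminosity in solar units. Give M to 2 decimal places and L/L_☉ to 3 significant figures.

M ≈ 8.84; L/L_☉ ≈ 0.0248

d = 1/p = 1/2.90×10^-3″ = 344.8 pc
M = m − 5 log₁₀ d + 5 = 16.53 − 5·2.5376 + 5 = 8.842
M − M_☉ = 8.842 − 4.83 = 4.012
L/L_☉ = 10^(−0.4 × 4.012) = 0.02484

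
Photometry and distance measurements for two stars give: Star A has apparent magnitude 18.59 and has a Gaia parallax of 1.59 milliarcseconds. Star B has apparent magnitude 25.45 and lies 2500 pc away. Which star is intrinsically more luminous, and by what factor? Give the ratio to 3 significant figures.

Star A: p = 1.59 mas = 1.59×10^-3″ → d = 1/p = 628.9 pc
Star A: M = m − 5 log₁₀ d + 5 = 18.59 − 5·2.7986 + 5 = 9.597
Star B: M = m − 5 log₁₀ d + 5 = 25.45 − 5·3.3979 + 5 = 13.460
ΔM = M_A − M_B = 9.597 − (13.460) = -3.863; smaller M is more luminous → Star A.
L ratio = 10^(0.4 |ΔM|) = 10^1.545 = 35.10

Star A is more luminous, by a factor of 35.1.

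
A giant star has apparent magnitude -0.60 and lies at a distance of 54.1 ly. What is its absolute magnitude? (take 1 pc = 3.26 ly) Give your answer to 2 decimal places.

d = 54.1 ly / 3.26 = 16.60 pc
5 log₁₀(d/10 pc) = 5 log₁₀(16.60) − 5 = 1.100
M = m − 5 log₁₀(d/10) = -0.60 − 1.100 = -1.700

M ≈ -1.70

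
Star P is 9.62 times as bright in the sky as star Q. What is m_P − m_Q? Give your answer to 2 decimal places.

m_P − m_Q ≈ -2.46

Pogson: Δm = −2.5 log₁₀(ratio) = −2.5 log₁₀(9.62) = −2.5 × 0.9832 = -2.458
Star P is brighter, so it has the smaller magnitude: the difference is negative.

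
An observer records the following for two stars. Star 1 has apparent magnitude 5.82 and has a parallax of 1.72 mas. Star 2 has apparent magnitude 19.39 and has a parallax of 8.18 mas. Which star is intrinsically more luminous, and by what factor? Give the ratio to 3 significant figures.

Star 1 is more luminous, by a factor of 6.06×10^6.

Star 1: p = 1.72 mas = 1.72×10^-3″ → d = 1/p = 581.4 pc
Star 1: M = m − 5 log₁₀ d + 5 = 5.82 − 5·2.7645 + 5 = -3.002
Star 2: p = 8.18 mas = 8.18×10^-3″ → d = 1/p = 122.2 pc
Star 2: M = m − 5 log₁₀ d + 5 = 19.39 − 5·2.0872 + 5 = 13.954
ΔM = M_1 − M_2 = -3.002 − (13.954) = -16.956; smaller M is more luminous → Star 1.
L ratio = 10^(0.4 |ΔM|) = 10^6.782 = 6.060×10^6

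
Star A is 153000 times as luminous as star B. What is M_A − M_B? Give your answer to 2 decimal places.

Pogson: ΔM = −2.5 log₁₀(ratio) = −2.5 log₁₀(153000) = −2.5 × 5.1847 = -12.962
Star A is brighter, so it has the smaller magnitude: the difference is negative.

M_A − M_B ≈ -12.96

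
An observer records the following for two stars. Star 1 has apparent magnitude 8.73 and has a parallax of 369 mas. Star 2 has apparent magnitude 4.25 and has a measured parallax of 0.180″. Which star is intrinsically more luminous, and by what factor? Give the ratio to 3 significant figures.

Star 2 is more luminous, by a factor of 260.

Star 1: p = 369 mas = 0.369″ → d = 1/p = 2.710 pc
Star 1: M = m − 5 log₁₀ d + 5 = 8.73 − 5·0.4330 + 5 = 11.565
Star 2: d = 1/p = 1/0.180″ = 5.556 pc
Star 2: M = m − 5 log₁₀ d + 5 = 4.25 − 5·0.7447 + 5 = 5.526
ΔM = M_1 − M_2 = 11.565 − (5.526) = 6.039; smaller M is more luminous → Star 2.
L ratio = 10^(0.4 |ΔM|) = 10^2.416 = 260.3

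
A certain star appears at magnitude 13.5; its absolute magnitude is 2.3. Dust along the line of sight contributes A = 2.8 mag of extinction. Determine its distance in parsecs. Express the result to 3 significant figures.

d ≈ 479 pc

m − M = 5 log₁₀(d/10 pc) + A  ⇒  13.5 − (2.3) − 2.8 = 5 log₁₀(d/10)
8.400 = 5 log₁₀(d/10)
log₁₀ d = (m − M − A)/5 + 1 = 2.6800
d = 10^2.6800 = 478.6 pc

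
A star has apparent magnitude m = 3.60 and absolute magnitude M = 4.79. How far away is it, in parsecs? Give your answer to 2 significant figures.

d ≈ 5.8 pc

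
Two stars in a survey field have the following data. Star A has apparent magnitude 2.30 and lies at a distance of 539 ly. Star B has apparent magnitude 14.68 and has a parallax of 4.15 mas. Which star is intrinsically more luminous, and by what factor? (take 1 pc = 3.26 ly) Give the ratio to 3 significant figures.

Star A: d = 539 ly / 3.26 = 165.3 pc
Star A: M = m − 5 log₁₀ d + 5 = 2.30 − 5·2.2184 + 5 = -3.792
Star B: p = 4.15 mas = 4.15×10^-3″ → d = 1/p = 241.0 pc
Star B: M = m − 5 log₁₀ d + 5 = 14.68 − 5·2.3820 + 5 = 7.770
ΔM = M_A − M_B = -3.792 − (7.770) = -11.562; smaller M is more luminous → Star A.
L ratio = 10^(0.4 |ΔM|) = 10^4.625 = 42150

Star A is more luminous, by a factor of 42200.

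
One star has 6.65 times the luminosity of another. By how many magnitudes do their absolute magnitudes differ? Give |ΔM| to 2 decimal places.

Pogson: ΔM = −2.5 log₁₀(ratio) = −2.5 log₁₀(6.65) = −2.5 × 0.8228 = -2.057

|ΔM| ≈ 2.06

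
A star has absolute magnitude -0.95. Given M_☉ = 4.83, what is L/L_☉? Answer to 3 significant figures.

L/L_☉ ≈ 205

M − M_☉ = -0.95 − 4.83 = -5.780
L/L_☉ = 10^(−0.4 (M − M_☉)) = 10^2.312 = 205.1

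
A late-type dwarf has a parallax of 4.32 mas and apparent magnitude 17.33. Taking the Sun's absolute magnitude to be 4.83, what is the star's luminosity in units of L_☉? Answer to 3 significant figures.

L/L_☉ ≈ 5.36×10^-3

d = 1/p = 1000/4.32 mas = 231.5 pc
M = m − 5 log₁₀ d + 5 = 17.33 − 5·2.3645 + 5 = 10.507
M − M_☉ = 10.507 − 4.83 = 5.677
L/L_☉ = 10^(−0.4 × 5.677) = 5.358×10^-3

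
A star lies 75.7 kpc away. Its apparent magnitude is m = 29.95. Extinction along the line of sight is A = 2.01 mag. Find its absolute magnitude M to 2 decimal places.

d = 75.7 kpc = 75700 pc
5 log₁₀(d/10 pc) = 5 log₁₀(75700) − 5 = 19.395
M = m − 5 log₁₀(d/10) − A = 29.95 − 19.395 − 2.01 = 8.545

M ≈ 8.54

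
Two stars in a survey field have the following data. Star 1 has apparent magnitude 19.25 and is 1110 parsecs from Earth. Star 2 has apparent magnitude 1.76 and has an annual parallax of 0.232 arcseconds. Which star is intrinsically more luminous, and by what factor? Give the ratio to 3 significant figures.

Star 2 is more luminous, by a factor of 149.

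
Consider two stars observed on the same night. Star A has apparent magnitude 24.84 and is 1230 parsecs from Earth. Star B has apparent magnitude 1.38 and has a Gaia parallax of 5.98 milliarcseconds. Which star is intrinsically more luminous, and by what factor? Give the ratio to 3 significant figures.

Star B is more luminous, by a factor of 4.47×10^7.

Star A: M = m − 5 log₁₀ d + 5 = 24.84 − 5·3.0899 + 5 = 14.390
Star B: p = 5.98 mas = 5.98×10^-3″ → d = 1/p = 167.2 pc
Star B: M = m − 5 log₁₀ d + 5 = 1.38 − 5·2.2233 + 5 = -4.736
ΔM = M_A − M_B = 14.390 − (-4.736) = 19.127; smaller M is more luminous → Star B.
L ratio = 10^(0.4 |ΔM|) = 10^7.651 = 4.475×10^7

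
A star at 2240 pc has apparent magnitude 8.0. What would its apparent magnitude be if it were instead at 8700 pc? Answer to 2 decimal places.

m ≈ 10.95

Flux ∝ 1/d², so Δm = 5 log₁₀(d₂/d₁) = 5 log₁₀(8700/2240) = 2.946
m₂ = m₁ + Δm = 8.0 + (2.946) = 10.946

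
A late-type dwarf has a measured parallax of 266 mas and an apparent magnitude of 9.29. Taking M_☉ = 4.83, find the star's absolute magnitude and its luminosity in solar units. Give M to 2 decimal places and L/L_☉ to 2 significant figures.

M ≈ 11.41; L/L_☉ ≈ 2.3×10^-3

d = 1/p = 1000/266 mas = 3.759 pc
M = m − 5 log₁₀ d + 5 = 9.29 − 5·0.5751 + 5 = 11.414
M − M_☉ = 11.414 − 4.83 = 6.584
L/L_☉ = 10^(−0.4 × 6.584) = 2.324×10^-3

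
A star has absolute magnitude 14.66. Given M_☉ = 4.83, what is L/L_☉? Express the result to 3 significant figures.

M − M_☉ = 14.66 − 4.83 = 9.830
L/L_☉ = 10^(−0.4 (M − M_☉)) = 10^-3.932 = 1.169×10^-4

L/L_☉ ≈ 1.17×10^-4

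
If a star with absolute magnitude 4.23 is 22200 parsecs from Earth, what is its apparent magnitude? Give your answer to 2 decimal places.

m ≈ 20.96

m = M + 5 log₁₀ d − 5 = 4.23 + 5·4.3464 − 5 = 20.962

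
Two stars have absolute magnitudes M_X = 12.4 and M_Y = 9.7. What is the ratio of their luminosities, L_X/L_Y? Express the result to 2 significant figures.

ΔM = M_X − M_Y = 2.7
L_X/L_Y = 10^(−0.4 ΔM) = 10^-1.080 = 0.08318

L_X/L_Y ≈ 0.083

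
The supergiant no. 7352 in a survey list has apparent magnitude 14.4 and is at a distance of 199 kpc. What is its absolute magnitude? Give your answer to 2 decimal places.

M ≈ -7.09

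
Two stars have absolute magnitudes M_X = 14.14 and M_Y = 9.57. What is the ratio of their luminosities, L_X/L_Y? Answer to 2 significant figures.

L_X/L_Y ≈ 0.015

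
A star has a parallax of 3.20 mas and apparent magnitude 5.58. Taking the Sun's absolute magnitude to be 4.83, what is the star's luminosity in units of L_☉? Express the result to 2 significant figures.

d = 1/p = 1000/3.20 mas = 312.5 pc
M = m − 5 log₁₀ d + 5 = 5.58 − 5·2.4949 + 5 = -1.894
M − M_☉ = -1.894 − 4.83 = -6.724
L/L_☉ = 10^(−0.4 × -6.724) = 489.4

L/L_☉ ≈ 490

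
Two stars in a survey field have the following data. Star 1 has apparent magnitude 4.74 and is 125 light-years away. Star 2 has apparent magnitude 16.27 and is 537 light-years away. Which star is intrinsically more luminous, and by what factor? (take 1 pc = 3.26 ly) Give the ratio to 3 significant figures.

Star 1 is more luminous, by a factor of 2220.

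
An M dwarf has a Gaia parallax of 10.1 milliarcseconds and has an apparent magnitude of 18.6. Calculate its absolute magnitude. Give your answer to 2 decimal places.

p = 10.1 mas = 0.0101″ → d = 1/p = 99.01 pc
5 log₁₀(d/10 pc) = 5 log₁₀(99.01) − 5 = 4.978
M = m − 5 log₁₀(d/10) = 18.6 − 4.978 = 13.622

M ≈ 13.62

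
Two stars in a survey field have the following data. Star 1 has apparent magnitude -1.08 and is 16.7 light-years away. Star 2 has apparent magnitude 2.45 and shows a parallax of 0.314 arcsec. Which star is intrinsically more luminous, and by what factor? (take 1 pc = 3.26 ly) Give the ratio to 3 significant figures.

Star 1 is more luminous, by a factor of 66.8.

Star 1: d = 16.7 ly / 3.26 = 5.123 pc
Star 1: M = m − 5 log₁₀ d + 5 = -1.08 − 5·0.7095 + 5 = 0.373
Star 2: d = 1/p = 1/0.314″ = 3.185 pc
Star 2: M = m − 5 log₁₀ d + 5 = 2.45 − 5·0.5031 + 5 = 4.935
ΔM = M_1 − M_2 = 0.373 − (4.935) = -4.562; smaller M is more luminous → Star 1.
L ratio = 10^(0.4 |ΔM|) = 10^1.825 = 66.81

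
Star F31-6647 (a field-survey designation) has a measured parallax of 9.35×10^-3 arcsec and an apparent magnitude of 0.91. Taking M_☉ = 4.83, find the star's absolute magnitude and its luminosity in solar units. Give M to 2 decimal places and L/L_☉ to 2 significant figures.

M ≈ -4.24; L/L_☉ ≈ 4200

d = 1/p = 1/9.35×10^-3″ = 107.0 pc
M = m − 5 log₁₀ d + 5 = 0.91 − 5·2.0292 + 5 = -4.236
M − M_☉ = -4.236 − 4.83 = -9.066
L/L_☉ = 10^(−0.4 × -9.066) = 4230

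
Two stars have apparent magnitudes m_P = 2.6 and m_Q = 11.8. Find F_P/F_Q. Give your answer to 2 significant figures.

F_P/F_Q ≈ 4800

Magnitude difference = -9.2
Flux ratio = 10^(−0.4 Δm) = 10^(−0.4 × -9.2) = 10^3.680 = 4786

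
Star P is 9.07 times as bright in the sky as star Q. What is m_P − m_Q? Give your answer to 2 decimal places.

Pogson: Δm = −2.5 log₁₀(ratio) = −2.5 log₁₀(9.07) = −2.5 × 0.9576 = -2.394
Star P is brighter, so it has the smaller magnitude: the difference is negative.

m_P − m_Q ≈ -2.39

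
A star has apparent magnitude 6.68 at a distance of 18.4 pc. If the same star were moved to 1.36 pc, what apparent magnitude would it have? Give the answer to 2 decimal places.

m ≈ 1.02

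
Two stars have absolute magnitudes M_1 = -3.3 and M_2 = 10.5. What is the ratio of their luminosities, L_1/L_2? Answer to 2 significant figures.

ΔM = M_1 − M_2 = -13.8
L_1/L_2 = 10^(−0.4 ΔM) = 10^5.520 = 331100

L_1/L_2 ≈ 330000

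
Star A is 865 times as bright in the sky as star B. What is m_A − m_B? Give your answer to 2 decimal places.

m_A − m_B ≈ -7.34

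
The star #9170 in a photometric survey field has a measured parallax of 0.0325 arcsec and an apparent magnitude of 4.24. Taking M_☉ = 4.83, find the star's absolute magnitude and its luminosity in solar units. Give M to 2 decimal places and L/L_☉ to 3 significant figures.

d = 1/p = 1/0.0325″ = 30.77 pc
M = m − 5 log₁₀ d + 5 = 4.24 − 5·1.4881 + 5 = 1.799
M − M_☉ = 1.799 − 4.83 = -3.031
L/L_☉ = 10^(−0.4 × -3.031) = 16.30

M ≈ 1.80; L/L_☉ ≈ 16.3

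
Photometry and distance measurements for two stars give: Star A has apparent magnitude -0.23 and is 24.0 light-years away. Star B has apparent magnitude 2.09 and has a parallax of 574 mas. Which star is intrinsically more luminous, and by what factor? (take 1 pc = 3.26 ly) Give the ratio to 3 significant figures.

Star A: d = 24.0 ly / 3.26 = 7.362 pc
Star A: M = m − 5 log₁₀ d + 5 = -0.23 − 5·0.8670 + 5 = 0.435
Star B: p = 574 mas = 0.574″ → d = 1/p = 1.742 pc
Star B: M = m − 5 log₁₀ d + 5 = 2.09 − 5·0.2411 + 5 = 5.885
ΔM = M_A − M_B = 0.435 − (5.885) = -5.450; smaller M is more luminous → Star A.
L ratio = 10^(0.4 |ΔM|) = 10^2.180 = 151.3

Star A is more luminous, by a factor of 151.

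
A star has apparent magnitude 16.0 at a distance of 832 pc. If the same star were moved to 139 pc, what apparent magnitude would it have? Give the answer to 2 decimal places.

m ≈ 12.11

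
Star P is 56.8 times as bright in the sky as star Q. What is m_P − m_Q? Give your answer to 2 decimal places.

m_P − m_Q ≈ -4.39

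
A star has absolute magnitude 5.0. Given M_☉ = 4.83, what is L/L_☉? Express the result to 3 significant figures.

M − M_☉ = 5.0 − 4.83 = 0.170
L/L_☉ = 10^(−0.4 (M − M_☉)) = 10^-0.068 = 0.8551

L/L_☉ ≈ 0.855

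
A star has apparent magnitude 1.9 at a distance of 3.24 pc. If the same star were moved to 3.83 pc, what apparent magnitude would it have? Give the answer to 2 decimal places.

m ≈ 2.26

Flux ∝ 1/d², so Δm = 5 log₁₀(d₂/d₁) = 5 log₁₀(3.83/3.24) = 0.363
m₂ = m₁ + Δm = 1.9 + (0.363) = 2.263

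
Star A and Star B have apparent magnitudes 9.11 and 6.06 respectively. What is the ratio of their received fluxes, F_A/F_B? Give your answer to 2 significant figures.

F_A/F_B ≈ 0.060

Magnitude difference = 3.05
Flux ratio = 10^(−0.4 Δm) = 10^(−0.4 × 3.05) = 10^-1.220 = 0.06026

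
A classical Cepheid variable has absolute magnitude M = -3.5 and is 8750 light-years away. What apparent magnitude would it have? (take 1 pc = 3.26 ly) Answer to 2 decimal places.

m ≈ 8.64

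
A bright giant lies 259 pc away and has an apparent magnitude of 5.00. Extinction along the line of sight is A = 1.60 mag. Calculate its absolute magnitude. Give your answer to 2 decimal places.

5 log₁₀(d/10 pc) = 5 log₁₀(259.0) − 5 = 7.066
M = m − 5 log₁₀(d/10) − A = 5.00 − 7.066 − 1.60 = -3.666

M ≈ -3.67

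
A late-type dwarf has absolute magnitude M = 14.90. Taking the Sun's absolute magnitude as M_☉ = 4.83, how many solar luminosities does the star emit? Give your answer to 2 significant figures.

L/L_☉ ≈ 9.4×10^-5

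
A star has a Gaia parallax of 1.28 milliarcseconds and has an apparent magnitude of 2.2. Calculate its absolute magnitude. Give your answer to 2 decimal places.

p = 1.28 mas = 1.28×10^-3″ → d = 1/p = 781.2 pc
5 log₁₀(d/10 pc) = 5 log₁₀(781.2) − 5 = 9.464
M = m − 5 log₁₀(d/10) = 2.2 − 9.464 = -7.264

M ≈ -7.26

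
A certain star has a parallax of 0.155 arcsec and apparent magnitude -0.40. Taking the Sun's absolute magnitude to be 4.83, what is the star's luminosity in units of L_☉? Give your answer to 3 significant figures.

L/L_☉ ≈ 51.4

d = 1/p = 1/0.155″ = 6.452 pc
M = m − 5 log₁₀ d + 5 = -0.40 − 5·0.8097 + 5 = 0.552
M − M_☉ = 0.552 − 4.83 = -4.278
L/L_☉ = 10^(−0.4 × -4.278) = 51.44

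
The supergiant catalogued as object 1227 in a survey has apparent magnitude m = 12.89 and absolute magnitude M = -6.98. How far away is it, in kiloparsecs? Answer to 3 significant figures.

μ = m − M = 19.870
m − M = 5 log₁₀ d − 5
log₁₀ d = (m − M)/5 + 1 = 4.9740
d = 10^4.9740 = 94190 pc
= 94.19 kpc

d ≈ 94.2 kpc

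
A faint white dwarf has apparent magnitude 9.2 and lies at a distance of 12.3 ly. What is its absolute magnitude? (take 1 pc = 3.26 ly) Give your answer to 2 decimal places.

M ≈ 11.32

d = 12.3 ly / 3.26 = 3.773 pc
5 log₁₀(d/10 pc) = 5 log₁₀(3.773) − 5 = -2.117
M = m − 5 log₁₀(d/10) = 9.2 + 2.117 = 11.317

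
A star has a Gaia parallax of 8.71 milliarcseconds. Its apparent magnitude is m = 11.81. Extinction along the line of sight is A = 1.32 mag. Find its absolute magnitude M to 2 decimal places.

p = 8.71 mas = 8.71×10^-3″ → d = 1/p = 114.8 pc
5 log₁₀(d/10 pc) = 5 log₁₀(114.8) − 5 = 5.300
M = m − 5 log₁₀(d/10) − A = 11.81 − 5.300 − 1.32 = 5.190

M ≈ 5.19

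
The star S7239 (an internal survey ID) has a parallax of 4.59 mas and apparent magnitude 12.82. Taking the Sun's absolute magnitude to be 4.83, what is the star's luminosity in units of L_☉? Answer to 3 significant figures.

d = 1/p = 1000/4.59 mas = 217.9 pc
M = m − 5 log₁₀ d + 5 = 12.82 − 5·2.3382 + 5 = 6.129
M − M_☉ = 6.129 − 4.83 = 1.299
L/L_☉ = 10^(−0.4 × 1.299) = 0.3023

L/L_☉ ≈ 0.302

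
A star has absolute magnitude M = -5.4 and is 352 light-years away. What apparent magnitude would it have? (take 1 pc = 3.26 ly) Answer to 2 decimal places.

d = 352 ly / 3.26 = 108.0 pc
m = M + 5 log₁₀ d − 5 = -5.4 + 5·2.0333 − 5 = -0.233

m ≈ -0.23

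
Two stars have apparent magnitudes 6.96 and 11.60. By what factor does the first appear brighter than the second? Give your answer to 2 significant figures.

Magnitude difference = -4.64
Flux ratio = 10^(−0.4 Δm) = 10^(−0.4 × -4.64) = 10^1.856 = 71.78

72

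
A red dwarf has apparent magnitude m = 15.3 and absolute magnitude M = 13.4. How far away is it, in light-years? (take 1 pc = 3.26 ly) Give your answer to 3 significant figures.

d ≈ 78.2 ly

μ = m − M = 1.900
m − M = 5 log₁₀ d − 5
log₁₀ d = (m − M)/5 + 1 = 1.3800
d = 10^1.3800 = 23.99 pc
= 78.20 ly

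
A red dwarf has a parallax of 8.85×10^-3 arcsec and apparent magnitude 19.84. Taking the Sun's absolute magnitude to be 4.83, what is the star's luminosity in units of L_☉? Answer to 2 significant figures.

L/L_☉ ≈ 1.3×10^-4

d = 1/p = 1/8.85×10^-3″ = 113.0 pc
M = m − 5 log₁₀ d + 5 = 19.84 − 5·2.0531 + 5 = 14.575
M − M_☉ = 14.575 − 4.83 = 9.745
L/L_☉ = 10^(−0.4 × 9.745) = 1.265×10^-4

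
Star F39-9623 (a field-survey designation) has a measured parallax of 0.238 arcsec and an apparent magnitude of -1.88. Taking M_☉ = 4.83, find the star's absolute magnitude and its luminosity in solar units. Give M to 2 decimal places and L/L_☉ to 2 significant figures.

M ≈ 0.00; L/L_☉ ≈ 85

d = 1/p = 1/0.238″ = 4.202 pc
M = m − 5 log₁₀ d + 5 = -1.88 − 5·0.6234 + 5 = 0.003
M − M_☉ = 0.003 − 4.83 = -4.827
L/L_☉ = 10^(−0.4 × -4.827) = 85.28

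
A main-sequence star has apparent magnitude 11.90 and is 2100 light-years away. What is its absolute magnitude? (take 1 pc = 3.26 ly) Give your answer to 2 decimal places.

M ≈ 2.85

d = 2100 ly / 3.26 = 644.2 pc
5 log₁₀(d/10 pc) = 5 log₁₀(644.2) − 5 = 9.045
M = m − 5 log₁₀(d/10) = 11.90 − 9.045 = 2.855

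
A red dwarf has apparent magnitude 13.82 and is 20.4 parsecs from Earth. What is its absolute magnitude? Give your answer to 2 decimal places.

5 log₁₀(d/10 pc) = 5 log₁₀(20.40) − 5 = 1.548
M = m − 5 log₁₀(d/10) = 13.82 − 1.548 = 12.272

M ≈ 12.27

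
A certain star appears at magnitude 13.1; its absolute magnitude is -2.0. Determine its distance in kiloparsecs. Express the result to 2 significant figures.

μ = m − M = 15.100
m − M = 5 log₁₀ d − 5
log₁₀ d = (m − M)/5 + 1 = 4.0200
d = 10^4.0200 = 10470 pc
= 10.47 kpc

d ≈ 10 kpc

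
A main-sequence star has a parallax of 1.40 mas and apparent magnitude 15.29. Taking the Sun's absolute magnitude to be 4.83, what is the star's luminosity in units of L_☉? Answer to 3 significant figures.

d = 1/p = 1000/1.40 mas = 714.3 pc
M = m − 5 log₁₀ d + 5 = 15.29 − 5·2.8539 + 5 = 6.021
M − M_☉ = 6.021 − 4.83 = 1.191
L/L_☉ = 10^(−0.4 × 1.191) = 0.3340

L/L_☉ ≈ 0.334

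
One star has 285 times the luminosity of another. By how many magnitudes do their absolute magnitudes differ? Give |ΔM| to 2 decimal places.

|ΔM| ≈ 6.14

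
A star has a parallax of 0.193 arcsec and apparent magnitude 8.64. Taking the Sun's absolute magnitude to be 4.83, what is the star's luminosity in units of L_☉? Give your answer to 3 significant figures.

d = 1/p = 1/0.193″ = 5.181 pc
M = m − 5 log₁₀ d + 5 = 8.64 − 5·0.7144 + 5 = 10.068
M − M_☉ = 10.068 − 4.83 = 5.238
L/L_☉ = 10^(−0.4 × 5.238) = 8.033×10^-3

L/L_☉ ≈ 8.03×10^-3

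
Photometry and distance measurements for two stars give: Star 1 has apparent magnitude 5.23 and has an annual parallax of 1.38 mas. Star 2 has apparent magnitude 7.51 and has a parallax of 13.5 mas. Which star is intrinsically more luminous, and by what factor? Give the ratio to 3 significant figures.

Star 1: p = 1.38 mas = 1.38×10^-3″ → d = 1/p = 724.6 pc
Star 1: M = m − 5 log₁₀ d + 5 = 5.23 − 5·2.8601 + 5 = -4.071
Star 2: p = 13.5 mas = 0.0135″ → d = 1/p = 74.07 pc
Star 2: M = m − 5 log₁₀ d + 5 = 7.51 − 5·1.8697 + 5 = 3.162
ΔM = M_1 − M_2 = -4.071 − (3.162) = -7.232; smaller M is more luminous → Star 1.
L ratio = 10^(0.4 |ΔM|) = 10^2.893 = 781.5

Star 1 is more luminous, by a factor of 781.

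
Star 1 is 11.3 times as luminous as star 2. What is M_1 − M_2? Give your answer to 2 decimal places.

M_1 − M_2 ≈ -2.63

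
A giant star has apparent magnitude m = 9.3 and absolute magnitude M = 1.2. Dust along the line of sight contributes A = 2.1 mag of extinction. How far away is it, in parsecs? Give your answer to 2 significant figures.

d ≈ 160 pc

m − M = 5 log₁₀(d/10 pc) + A  ⇒  9.3 − (1.2) − 2.1 = 5 log₁₀(d/10)
6.000 = 5 log₁₀(d/10)
log₁₀ d = (m − M − A)/5 + 1 = 2.2000
d = 10^2.2000 = 158.5 pc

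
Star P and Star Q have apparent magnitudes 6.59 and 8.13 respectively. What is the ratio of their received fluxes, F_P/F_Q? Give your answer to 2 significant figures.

F_P/F_Q ≈ 4.1

Magnitude difference = -1.54
Flux ratio = 10^(−0.4 Δm) = 10^(−0.4 × -1.54) = 10^0.616 = 4.130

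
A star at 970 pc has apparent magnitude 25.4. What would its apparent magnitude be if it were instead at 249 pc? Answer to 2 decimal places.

Flux ∝ 1/d², so Δm = 5 log₁₀(d₂/d₁) = 5 log₁₀(249/970) = -2.953
m₂ = m₁ + Δm = 25.4 + (-2.953) = 22.447

m ≈ 22.45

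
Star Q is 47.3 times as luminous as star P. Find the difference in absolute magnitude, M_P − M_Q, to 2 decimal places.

M_P − M_Q ≈ 4.19

Pogson: ΔM = −2.5 log₁₀(ratio) = −2.5 log₁₀(47.3) = −2.5 × 1.6749 = -4.187
Star Q is brighter so has the smaller magnitude: M_P − M_Q is positive.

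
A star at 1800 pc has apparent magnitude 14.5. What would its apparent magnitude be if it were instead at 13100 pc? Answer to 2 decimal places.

m ≈ 18.81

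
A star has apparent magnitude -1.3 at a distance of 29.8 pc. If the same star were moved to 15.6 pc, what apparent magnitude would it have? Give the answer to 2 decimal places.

Flux ∝ 1/d², so Δm = 5 log₁₀(d₂/d₁) = 5 log₁₀(15.6/29.8) = -1.405
m₂ = m₁ + Δm = -1.3 + (-1.405) = -2.705

m ≈ -2.71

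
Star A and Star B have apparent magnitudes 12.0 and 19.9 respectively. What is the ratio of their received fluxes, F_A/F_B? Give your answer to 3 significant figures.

F_A/F_B ≈ 1450

Magnitude difference = -7.9
Flux ratio = 10^(−0.4 Δm) = 10^(−0.4 × -7.9) = 10^3.160 = 1445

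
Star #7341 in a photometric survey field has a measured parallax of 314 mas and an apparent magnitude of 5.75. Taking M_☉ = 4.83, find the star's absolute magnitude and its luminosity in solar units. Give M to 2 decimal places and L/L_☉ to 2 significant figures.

d = 1/p = 1000/314 mas = 3.185 pc
M = m − 5 log₁₀ d + 5 = 5.75 − 5·0.5031 + 5 = 8.235
M − M_☉ = 8.235 − 4.83 = 3.405
L/L_☉ = 10^(−0.4 × 3.405) = 0.04347

M ≈ 8.23; L/L_☉ ≈ 0.043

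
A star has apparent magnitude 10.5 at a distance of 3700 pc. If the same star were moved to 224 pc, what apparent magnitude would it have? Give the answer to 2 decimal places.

Flux ∝ 1/d², so Δm = 5 log₁₀(d₂/d₁) = 5 log₁₀(224/3700) = -6.090
m₂ = m₁ + Δm = 10.5 + (-6.090) = 4.410

m ≈ 4.41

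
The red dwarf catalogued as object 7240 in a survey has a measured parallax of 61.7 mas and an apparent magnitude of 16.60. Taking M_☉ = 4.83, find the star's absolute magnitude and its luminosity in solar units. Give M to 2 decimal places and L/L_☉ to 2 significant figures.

d = 1/p = 1000/61.7 mas = 16.21 pc
M = m − 5 log₁₀ d + 5 = 16.60 − 5·1.2097 + 5 = 15.551
M − M_☉ = 15.551 − 4.83 = 10.721
L/L_☉ = 10^(−0.4 × 10.721) = 5.146×10^-5

M ≈ 15.55; L/L_☉ ≈ 5.1×10^-5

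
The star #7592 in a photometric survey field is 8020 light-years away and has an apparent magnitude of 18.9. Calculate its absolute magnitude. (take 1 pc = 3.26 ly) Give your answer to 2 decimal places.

d = 8020 ly / 3.26 = 2460 pc
5 log₁₀(d/10 pc) = 5 log₁₀(2460) − 5 = 11.955
M = m − 5 log₁₀(d/10) = 18.9 − 11.955 = 6.945

M ≈ 6.95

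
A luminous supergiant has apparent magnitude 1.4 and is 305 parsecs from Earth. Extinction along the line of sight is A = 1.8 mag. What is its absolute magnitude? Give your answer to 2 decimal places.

M ≈ -7.82

5 log₁₀(d/10 pc) = 5 log₁₀(305.0) − 5 = 7.421
M = m − 5 log₁₀(d/10) − A = 1.4 − 7.421 − 1.8 = -7.821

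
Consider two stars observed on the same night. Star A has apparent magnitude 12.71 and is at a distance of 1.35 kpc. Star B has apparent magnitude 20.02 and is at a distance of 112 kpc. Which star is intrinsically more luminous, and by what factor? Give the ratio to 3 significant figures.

Star B is more luminous, by a factor of 8.20.

Star A: d = 1.35 kpc = 1350 pc
Star A: M = m − 5 log₁₀ d + 5 = 12.71 − 5·3.1303 + 5 = 2.058
Star B: d = 112 kpc = 112000 pc
Star B: M = m − 5 log₁₀ d + 5 = 20.02 − 5·5.0492 + 5 = -0.226
ΔM = M_A − M_B = 2.058 − (-0.226) = 2.284; smaller M is more luminous → Star B.
L ratio = 10^(0.4 |ΔM|) = 10^0.914 = 8.199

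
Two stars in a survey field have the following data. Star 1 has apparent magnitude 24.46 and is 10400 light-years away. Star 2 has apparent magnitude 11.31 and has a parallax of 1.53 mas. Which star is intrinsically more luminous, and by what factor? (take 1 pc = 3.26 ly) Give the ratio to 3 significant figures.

Star 2 is more luminous, by a factor of 7640.

Star 1: d = 10400 ly / 3.26 = 3190 pc
Star 1: M = m − 5 log₁₀ d + 5 = 24.46 − 5·3.5038 + 5 = 11.941
Star 2: p = 1.53 mas = 1.53×10^-3″ → d = 1/p = 653.6 pc
Star 2: M = m − 5 log₁₀ d + 5 = 11.31 − 5·2.8153 + 5 = 2.233
ΔM = M_1 − M_2 = 11.941 − (2.233) = 9.707; smaller M is more luminous → Star 2.
L ratio = 10^(0.4 |ΔM|) = 10^3.883 = 7638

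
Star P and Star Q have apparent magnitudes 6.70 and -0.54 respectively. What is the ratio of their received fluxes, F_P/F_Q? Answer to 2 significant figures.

F_P/F_Q ≈ 1.3×10^-3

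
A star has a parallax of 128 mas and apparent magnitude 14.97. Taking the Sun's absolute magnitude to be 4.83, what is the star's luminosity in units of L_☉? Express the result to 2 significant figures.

L/L_☉ ≈ 5.4×10^-5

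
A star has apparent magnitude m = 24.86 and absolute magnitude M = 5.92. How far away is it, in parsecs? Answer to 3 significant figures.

μ = m − M = 18.940
m − M = 5 log₁₀ d − 5
log₁₀ d = (m − M)/5 + 1 = 4.7880
d = 10^4.7880 = 61380 pc

d ≈ 61400 pc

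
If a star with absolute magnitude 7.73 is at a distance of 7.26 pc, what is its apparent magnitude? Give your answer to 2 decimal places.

m = M + 5 log₁₀ d − 5 = 7.73 + 5·0.8609 − 5 = 7.035

m ≈ 7.03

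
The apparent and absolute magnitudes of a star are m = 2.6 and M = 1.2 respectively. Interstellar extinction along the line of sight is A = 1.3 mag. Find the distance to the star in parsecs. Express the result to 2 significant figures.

d ≈ 10 pc

m − M = 5 log₁₀(d/10 pc) + A  ⇒  2.6 − (1.2) − 1.3 = 5 log₁₀(d/10)
0.100 = 5 log₁₀(d/10)
log₁₀ d = (m − M − A)/5 + 1 = 1.0200
d = 10^1.0200 = 10.47 pc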